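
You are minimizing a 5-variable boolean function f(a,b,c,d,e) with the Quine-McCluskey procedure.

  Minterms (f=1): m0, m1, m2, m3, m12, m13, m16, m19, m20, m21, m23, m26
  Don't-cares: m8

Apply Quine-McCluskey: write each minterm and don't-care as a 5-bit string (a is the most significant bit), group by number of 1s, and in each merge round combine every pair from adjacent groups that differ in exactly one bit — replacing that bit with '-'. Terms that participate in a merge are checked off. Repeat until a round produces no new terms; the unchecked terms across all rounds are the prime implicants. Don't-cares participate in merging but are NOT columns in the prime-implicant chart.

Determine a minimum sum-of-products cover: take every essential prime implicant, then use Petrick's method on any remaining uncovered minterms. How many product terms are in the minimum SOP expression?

[col 0] 00000*, 00001*, 00010*, 00011*, 01000*, 01100*, 01101*, 10000*, 10011*, 10100*, 10101*, 10111*, 11010
[col 1] -0000, -0011, 0-000, 000-0*, 000-1*, 0000-*, 0001-*, 01-00, 0110-, 10-00, 10-11, 101-1, 1010-
[col 2] 000--
Prime implicants: -0000, -0011, 0-000, 000--, 01-00, 0110-, 10-00, 10-11, 101-1, 1010-, 11010
PI chart (minterm → PIs covering it):
  0 | -0000,0-000,000--
  1 | 000--  (sole → essential)
  2 | 000--  (sole → essential)
  3 | -0011,000--
  12 | 01-00,0110-
  13 | 0110-  (sole → essential)
  16 | -0000,10-00
  19 | -0011,10-11
  20 | 10-00,1010-
  21 | 101-1,1010-
  23 | 10-11,101-1
  26 | 11010  (sole → essential)
Essential prime implicants: 000--, 0110-, 11010
Petrick residual → -0000, 10-11, 1010-
Minimum SOP uses 6 PIs: b'c'd'e' + a'b'c' + a'bcd' + ab'de + ab'cd' + abc'de'

6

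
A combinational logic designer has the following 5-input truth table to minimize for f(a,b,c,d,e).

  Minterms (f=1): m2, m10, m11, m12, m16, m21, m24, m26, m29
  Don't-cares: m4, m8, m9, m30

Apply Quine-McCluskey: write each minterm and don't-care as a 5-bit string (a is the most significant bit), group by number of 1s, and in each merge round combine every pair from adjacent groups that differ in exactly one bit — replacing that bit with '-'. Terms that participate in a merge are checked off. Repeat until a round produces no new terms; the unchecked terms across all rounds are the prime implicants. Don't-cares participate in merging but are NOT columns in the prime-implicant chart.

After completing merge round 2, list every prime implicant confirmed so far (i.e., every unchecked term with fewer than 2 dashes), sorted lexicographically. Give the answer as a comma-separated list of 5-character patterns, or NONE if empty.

0-010, 0-100, 01-00, 1-000, 1-101, 11-10

Round 0: 00010✓ 00100✓ 01000✓ 01001✓ 01010✓ 01011✓ 01100✓ 10000✓ 10101✓ 11000✓ 11010✓ 11101✓ 11110✓
Round 1: -1000✓ -1010✓ 0-010 0-100 01-00 010-0✓ 010-1✓ 0100-✓ 0101-✓ 1-000 1-101 11-10 110-0✓
Round 2: -10-0 010--
PIs = {-10-0, 0-010, 0-100, 01-00, 010--, 1-000, 1-101, 11-10}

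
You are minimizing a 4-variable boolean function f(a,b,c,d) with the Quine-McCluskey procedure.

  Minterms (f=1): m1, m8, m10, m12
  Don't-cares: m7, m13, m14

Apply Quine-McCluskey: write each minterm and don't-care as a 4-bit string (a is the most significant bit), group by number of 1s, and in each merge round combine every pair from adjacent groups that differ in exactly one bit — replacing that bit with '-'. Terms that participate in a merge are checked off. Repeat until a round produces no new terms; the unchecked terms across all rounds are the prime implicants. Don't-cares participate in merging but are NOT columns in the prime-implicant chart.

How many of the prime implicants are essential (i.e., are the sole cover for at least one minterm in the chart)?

2

Round 0: 0001 0111 1000✓ 1010✓ 1100✓ 1101✓ 1110✓
Round 1: 1-00✓ 1-10✓ 10-0✓ 11-0✓ 110-
Round 2: 1--0
PIs = {0001, 0111, 1--0, 110-}
Coverage chart:
  m1: 0001 ←essential
  m8: 1--0 ←essential
  m10: 1--0 ←essential
  m12: 1--0,110-
Essential: 0001, 1--0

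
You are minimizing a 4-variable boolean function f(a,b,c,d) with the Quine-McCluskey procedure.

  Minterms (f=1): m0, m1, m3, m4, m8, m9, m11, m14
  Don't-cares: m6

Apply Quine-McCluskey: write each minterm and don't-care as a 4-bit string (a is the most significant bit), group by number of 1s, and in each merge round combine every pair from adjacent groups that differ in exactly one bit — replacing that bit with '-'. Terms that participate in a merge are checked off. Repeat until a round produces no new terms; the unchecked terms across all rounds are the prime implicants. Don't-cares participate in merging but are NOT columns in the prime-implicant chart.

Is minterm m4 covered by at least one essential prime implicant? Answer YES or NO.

NO

Round 0: 0000✓ 0001✓ 0011✓ 0100✓ 0110✓ 1000✓ 1001✓ 1011✓ 1110✓
Round 1: -000✓ -001✓ -011✓ -110 0-00 00-1✓ 000-✓ 01-0 10-1✓ 100-✓
Round 2: -0-1 -00-
PIs = {-0-1, -00-, -110, 0-00, 01-0}
Coverage chart:
  m0: -00-,0-00
  m1: -0-1,-00-
  m3: -0-1 ←essential
  m4: 0-00,01-0
  m8: -00- ←essential
  m9: -0-1,-00-
  m11: -0-1 ←essential
  m14: -110 ←essential
Essential: -0-1, -00-, -110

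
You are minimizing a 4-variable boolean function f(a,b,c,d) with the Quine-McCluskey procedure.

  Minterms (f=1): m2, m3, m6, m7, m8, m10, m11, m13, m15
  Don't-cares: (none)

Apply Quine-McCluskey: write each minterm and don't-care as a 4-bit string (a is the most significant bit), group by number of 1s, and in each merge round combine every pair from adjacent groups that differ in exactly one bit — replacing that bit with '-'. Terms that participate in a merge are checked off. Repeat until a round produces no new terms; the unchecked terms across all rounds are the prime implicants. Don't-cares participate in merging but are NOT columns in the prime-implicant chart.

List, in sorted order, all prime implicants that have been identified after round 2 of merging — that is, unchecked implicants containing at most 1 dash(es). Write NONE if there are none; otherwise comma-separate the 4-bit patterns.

10-0, 11-1

Round 0: 0010✓ 0011✓ 0110✓ 0111✓ 1000✓ 1010✓ 1011✓ 1101✓ 1111✓
Round 1: -010✓ -011✓ -111✓ 0-10✓ 0-11✓ 001-✓ 011-✓ 1-11✓ 10-0 101-✓ 11-1
Round 2: --11 -01- 0-1-
PIs = {--11, -01-, 0-1-, 10-0, 11-1}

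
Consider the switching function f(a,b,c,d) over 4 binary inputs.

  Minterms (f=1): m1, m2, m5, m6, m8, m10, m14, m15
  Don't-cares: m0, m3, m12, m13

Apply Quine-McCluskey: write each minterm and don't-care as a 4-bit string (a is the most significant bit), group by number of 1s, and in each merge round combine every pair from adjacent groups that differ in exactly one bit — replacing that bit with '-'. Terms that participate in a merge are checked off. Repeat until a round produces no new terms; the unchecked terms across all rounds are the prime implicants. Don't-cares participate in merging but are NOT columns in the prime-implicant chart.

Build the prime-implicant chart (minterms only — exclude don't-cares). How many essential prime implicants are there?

2

[col 0] 0000*, 0001*, 0010*, 0011*, 0101*, 0110*, 1000*, 1010*, 1100*, 1101*, 1110*, 1111*
[col 1] -000*, -010*, -101, -110*, 0-01, 0-10*, 00-0*, 00-1*, 000-*, 001-*, 1-00*, 1-10*, 10-0*, 11-0*, 11-1*, 110-*, 111-*
[col 2] --10, -0-0, 00--, 1--0, 11--
Prime implicants: --10, -0-0, -101, 0-01, 00--, 1--0, 11--
PI chart (minterm → PIs covering it):
  1 | 0-01,00--
  2 | --10,-0-0,00--
  5 | -101,0-01
  6 | --10  (sole → essential)
  8 | -0-0,1--0
  10 | --10,-0-0,1--0
  14 | --10,1--0,11--
  15 | 11--  (sole → essential)
Essential prime implicants: --10, 11--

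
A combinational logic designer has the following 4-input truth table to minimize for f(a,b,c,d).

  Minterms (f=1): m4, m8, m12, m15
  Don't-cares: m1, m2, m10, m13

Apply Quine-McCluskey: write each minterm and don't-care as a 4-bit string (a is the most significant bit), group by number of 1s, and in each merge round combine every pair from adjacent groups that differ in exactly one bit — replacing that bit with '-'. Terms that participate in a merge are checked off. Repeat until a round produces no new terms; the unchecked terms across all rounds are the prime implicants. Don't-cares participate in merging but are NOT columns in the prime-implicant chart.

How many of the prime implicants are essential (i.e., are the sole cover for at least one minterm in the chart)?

2

size-2^0 implicants → 0001  0010(✓)  0100(✓)  1000(✓)  1010(✓)  1100(✓)  1101(✓)  1111(✓)
size-2^1 implicants → -010  -100  1-00  10-0  11-1  110-
Unchecked terms (primes): -010, -100, 0001, 1-00, 10-0, 11-1, 110-
Minterm coverage:
  m4 ⊆ -100 [E]
  m8 ⊆ 1-00,10-0
  m12 ⊆ -100,1-00,110-
  m15 ⊆ 11-1 [E]
E = {-100, 11-1}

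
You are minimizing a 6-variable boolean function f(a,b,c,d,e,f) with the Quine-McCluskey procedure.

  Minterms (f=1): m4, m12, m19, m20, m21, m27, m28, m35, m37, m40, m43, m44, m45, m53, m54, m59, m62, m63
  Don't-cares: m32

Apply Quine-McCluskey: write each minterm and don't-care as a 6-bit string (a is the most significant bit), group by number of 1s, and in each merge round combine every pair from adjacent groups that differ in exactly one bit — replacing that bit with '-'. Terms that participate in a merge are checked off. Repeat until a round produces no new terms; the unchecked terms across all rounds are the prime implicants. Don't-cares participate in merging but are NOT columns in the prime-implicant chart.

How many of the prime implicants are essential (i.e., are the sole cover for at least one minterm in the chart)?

[col 0] 000100*, 001100*, 010011*, 010100*, 010101*, 011011*, 011100*, 100000*, 100011*, 100101*, 101000*, 101011*, 101100*, 101101*, 110101*, 110110*, 111011*, 111110*, 111111*
[col 1] -01100, -10101, -11011, 0-0100*, 0-1100*, 00-100*, 01-011, 01-100*, 01010-, 1-0101, 1-1011, 10-000, 10-011, 10-101, 101-00, 10110-, 11-110, 111-11, 11111-
[col 2] 0--100
Prime implicants: -01100, -10101, -11011, 0--100, 01-011, 01010-, 1-0101, 1-1011, 10-000, 10-011, 10-101, 101-00, 10110-, 11-110, 111-11, 11111-
PI chart (minterm → PIs covering it):
  4 | 0--100  (sole → essential)
  12 | -01100,0--100
  19 | 01-011  (sole → essential)
  20 | 0--100,01010-
  21 | -10101,01010-
  27 | -11011,01-011
  28 | 0--100  (sole → essential)
  35 | 10-011  (sole → essential)
  37 | 1-0101,10-101
  40 | 10-000,101-00
  43 | 1-1011,10-011
  44 | -01100,101-00,10110-
  45 | 10-101,10110-
  53 | -10101,1-0101
  54 | 11-110  (sole → essential)
  59 | -11011,1-1011,111-11
  62 | 11-110,11111-
  63 | 111-11,11111-
Essential prime implicants: 0--100, 01-011, 10-011, 11-110

4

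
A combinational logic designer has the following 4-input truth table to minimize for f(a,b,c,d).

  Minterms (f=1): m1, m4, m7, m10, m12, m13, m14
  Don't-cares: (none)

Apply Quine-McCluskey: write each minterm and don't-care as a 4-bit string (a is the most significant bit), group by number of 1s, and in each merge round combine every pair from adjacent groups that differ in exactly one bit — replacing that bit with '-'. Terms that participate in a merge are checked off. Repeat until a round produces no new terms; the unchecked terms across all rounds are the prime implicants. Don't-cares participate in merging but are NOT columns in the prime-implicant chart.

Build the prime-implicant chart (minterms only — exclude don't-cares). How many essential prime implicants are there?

5

size-2^0 implicants → 0001  0100(✓)  0111  1010(✓)  1100(✓)  1101(✓)  1110(✓)
size-2^1 implicants → -100  1-10  11-0  110-
Unchecked terms (primes): -100, 0001, 0111, 1-10, 11-0, 110-
Minterm coverage:
  m1 ⊆ 0001 [E]
  m4 ⊆ -100 [E]
  m7 ⊆ 0111 [E]
  m10 ⊆ 1-10 [E]
  m12 ⊆ -100,11-0,110-
  m13 ⊆ 110- [E]
  m14 ⊆ 1-10,11-0
E = {-100, 0001, 0111, 1-10, 110-}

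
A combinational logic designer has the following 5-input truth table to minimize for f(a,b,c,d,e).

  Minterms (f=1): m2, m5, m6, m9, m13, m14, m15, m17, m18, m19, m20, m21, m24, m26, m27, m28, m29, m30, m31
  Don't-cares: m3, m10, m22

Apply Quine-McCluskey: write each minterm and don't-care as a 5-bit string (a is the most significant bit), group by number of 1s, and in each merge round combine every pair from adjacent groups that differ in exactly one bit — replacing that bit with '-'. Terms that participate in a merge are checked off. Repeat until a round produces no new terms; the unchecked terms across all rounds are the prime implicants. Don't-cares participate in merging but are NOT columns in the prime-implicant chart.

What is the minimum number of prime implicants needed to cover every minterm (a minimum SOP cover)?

8

[col 0] 00010*, 00011*, 00101*, 00110*, 01001*, 01010*, 01101*, 01110*, 01111*, 10001*, 10010*, 10011*, 10100*, 10101*, 10110*, 11000*, 11010*, 11011*, 11100*, 11101*, 11110*, 11111*
[col 1] -0010*, -0011*, -0101*, -0110*, -1010*, -1101*, -1110*, -1111*, 0-010*, 0-101*, 0-110*, 00-10*, 0001-*, 01-01, 01-10*, 011-1*, 0111-*, 1-010*, 1-011*, 1-100*, 1-101*, 1-110*, 10-01, 10-10*, 100-1, 1001-*, 101-0*, 1010-*, 11-00*, 11-10*, 11-11*, 110-0*, 1101-*, 111-0*, 111-1*, 1110-*, 1111-*
[col 2] --010*, --101, --110*, -0-10*, -001-, -1-10*, -11-1, -111-, 0--10*, 1--10*, 1-01-, 1-1-0, 1-10-, 11--0, 11-1-, 111--
[col 3] ---10
Prime implicants: ---10, --101, -001-, -11-1, -111-, 01-01, 1-01-, 1-1-0, 1-10-, 10-01, 100-1, 11--0, 11-1-, 111--
PI chart (minterm → PIs covering it):
  2 | ---10,-001-
  5 | --101  (sole → essential)
  6 | ---10  (sole → essential)
  9 | 01-01  (sole → essential)
  13 | --101,-11-1,01-01
  14 | ---10,-111-
  15 | -11-1,-111-
  17 | 10-01,100-1
  18 | ---10,-001-,1-01-
  19 | -001-,1-01-,100-1
  20 | 1-1-0,1-10-
  21 | --101,1-10-,10-01
  24 | 11--0  (sole → essential)
  26 | ---10,1-01-,11--0,11-1-
  27 | 1-01-,11-1-
  28 | 1-1-0,1-10-,11--0,111--
  29 | --101,-11-1,1-10-,111--
  30 | ---10,-111-,1-1-0,11--0,11-1-,111--
  31 | -11-1,-111-,11-1-,111--
Essential prime implicants: ---10, --101, 01-01, 11--0
Petrick residual → -11-1, 1-01-, 1-1-0, 10-01
Minimum SOP uses 8 PIs: de' + cd'e + bce + a'bd'e + ac'd + ace' + ab'd'e + abe'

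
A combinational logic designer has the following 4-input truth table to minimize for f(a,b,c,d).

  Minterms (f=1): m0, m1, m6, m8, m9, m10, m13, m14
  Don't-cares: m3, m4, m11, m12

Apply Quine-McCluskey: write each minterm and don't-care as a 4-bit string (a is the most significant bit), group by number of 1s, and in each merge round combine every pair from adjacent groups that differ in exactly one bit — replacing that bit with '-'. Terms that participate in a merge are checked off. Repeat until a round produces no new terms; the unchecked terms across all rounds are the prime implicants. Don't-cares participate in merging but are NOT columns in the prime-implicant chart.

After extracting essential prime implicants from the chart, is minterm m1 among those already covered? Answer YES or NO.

size-2^0 implicants → 0000(✓)  0001(✓)  0011(✓)  0100(✓)  0110(✓)  1000(✓)  1001(✓)  1010(✓)  1011(✓)  1100(✓)  1101(✓)  1110(✓)
size-2^1 implicants → -000(✓)  -001(✓)  -011(✓)  -100(✓)  -110(✓)  0-00(✓)  00-1(✓)  000-(✓)  01-0(✓)  1-00(✓)  1-01(✓)  1-10(✓)  10-0(✓)  10-1(✓)  100-(✓)  101-(✓)  11-0(✓)  110-(✓)
size-2^2 implicants → --00  -0-1  -00-  -1-0  1--0  1-0-  10--
Unchecked terms (primes): --00, -0-1, -00-, -1-0, 1--0, 1-0-, 10--
Minterm coverage:
  m0 ⊆ --00,-00-
  m1 ⊆ -0-1,-00-
  m6 ⊆ -1-0 [E]
  m8 ⊆ --00,-00-,1--0,1-0-,10--
  m9 ⊆ -0-1,-00-,1-0-,10--
  m10 ⊆ 1--0,10--
  m13 ⊆ 1-0- [E]
  m14 ⊆ -1-0,1--0
E = {-1-0, 1-0-}

NO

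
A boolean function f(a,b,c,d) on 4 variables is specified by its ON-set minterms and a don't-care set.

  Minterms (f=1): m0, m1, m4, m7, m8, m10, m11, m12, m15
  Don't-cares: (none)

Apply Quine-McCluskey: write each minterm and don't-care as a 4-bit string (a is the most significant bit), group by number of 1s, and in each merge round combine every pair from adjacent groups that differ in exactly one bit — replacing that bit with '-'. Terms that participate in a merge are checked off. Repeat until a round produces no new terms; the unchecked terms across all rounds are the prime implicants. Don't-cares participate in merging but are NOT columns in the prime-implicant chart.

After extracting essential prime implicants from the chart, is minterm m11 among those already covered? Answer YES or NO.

NO

Round 0: 0000✓ 0001✓ 0100✓ 0111✓ 1000✓ 1010✓ 1011✓ 1100✓ 1111✓
Round 1: -000✓ -100✓ -111 0-00✓ 000- 1-00✓ 1-11 10-0 101-
Round 2: --00
PIs = {--00, -111, 000-, 1-11, 10-0, 101-}
Coverage chart:
  m0: --00,000-
  m1: 000- ←essential
  m4: --00 ←essential
  m7: -111 ←essential
  m8: --00,10-0
  m10: 10-0,101-
  m11: 1-11,101-
  m12: --00 ←essential
  m15: -111,1-11
Essential: --00, -111, 000-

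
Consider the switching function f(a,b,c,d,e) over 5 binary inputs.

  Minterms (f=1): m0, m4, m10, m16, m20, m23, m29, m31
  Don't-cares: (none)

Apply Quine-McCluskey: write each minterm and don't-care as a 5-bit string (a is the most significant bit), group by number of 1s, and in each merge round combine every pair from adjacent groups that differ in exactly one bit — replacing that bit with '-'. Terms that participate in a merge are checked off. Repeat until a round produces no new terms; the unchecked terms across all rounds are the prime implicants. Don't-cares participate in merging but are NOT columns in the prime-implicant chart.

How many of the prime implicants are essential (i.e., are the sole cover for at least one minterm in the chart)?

4

Round 0: 00000✓ 00100✓ 01010 10000✓ 10100✓ 10111✓ 11101✓ 11111✓
Round 1: -0000✓ -0100✓ 00-00✓ 1-111 10-00✓ 111-1
Round 2: -0-00
PIs = {-0-00, 01010, 1-111, 111-1}
Coverage chart:
  m0: -0-00 ←essential
  m4: -0-00 ←essential
  m10: 01010 ←essential
  m16: -0-00 ←essential
  m20: -0-00 ←essential
  m23: 1-111 ←essential
  m29: 111-1 ←essential
  m31: 1-111,111-1
Essential: -0-00, 01010, 1-111, 111-1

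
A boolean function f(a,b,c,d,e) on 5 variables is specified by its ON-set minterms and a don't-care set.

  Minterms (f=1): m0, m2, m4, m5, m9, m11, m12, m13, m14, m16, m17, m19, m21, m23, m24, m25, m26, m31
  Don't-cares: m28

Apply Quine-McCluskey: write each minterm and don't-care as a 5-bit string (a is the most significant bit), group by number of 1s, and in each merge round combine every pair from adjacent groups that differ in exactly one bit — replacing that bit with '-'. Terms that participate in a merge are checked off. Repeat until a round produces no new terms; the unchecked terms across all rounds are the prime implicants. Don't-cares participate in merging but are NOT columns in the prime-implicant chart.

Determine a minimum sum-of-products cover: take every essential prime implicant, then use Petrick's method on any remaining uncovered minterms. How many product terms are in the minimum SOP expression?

8

[col 0] 00000*, 00010*, 00100*, 00101*, 01001*, 01011*, 01100*, 01101*, 01110*, 10000*, 10001*, 10011*, 10101*, 10111*, 11000*, 11001*, 11010*, 11100*, 11111*
[col 1] -0000, -0101, -1001, -1100, 0-100*, 0-101*, 00-00, 000-0, 0010-*, 01-01, 010-1, 011-0, 0110-*, 1-000*, 1-001*, 1-111, 10-01*, 10-11*, 100-1*, 1000-*, 101-1*, 11-00, 110-0, 1100-*
[col 2] 0-10-, 1-00-, 10--1
Prime implicants: -0000, -0101, -1001, -1100, 0-10-, 00-00, 000-0, 01-01, 010-1, 011-0, 1-00-, 1-111, 10--1, 11-00, 110-0
PI chart (minterm → PIs covering it):
  0 | -0000,00-00,000-0
  2 | 000-0  (sole → essential)
  4 | 0-10-,00-00
  5 | -0101,0-10-
  9 | -1001,01-01,010-1
  11 | 010-1  (sole → essential)
  12 | -1100,0-10-,011-0
  13 | 0-10-,01-01
  14 | 011-0  (sole → essential)
  16 | -0000,1-00-
  17 | 1-00-,10--1
  19 | 10--1  (sole → essential)
  21 | -0101,10--1
  23 | 1-111,10--1
  24 | 1-00-,11-00,110-0
  25 | -1001,1-00-
  26 | 110-0  (sole → essential)
  31 | 1-111  (sole → essential)
Essential prime implicants: 000-0, 010-1, 011-0, 1-111, 10--1, 110-0
Petrick residual → 0-10-, 1-00-
Minimum SOP uses 8 PIs: a'cd' + a'b'c'e' + a'bc'e + a'bce' + ac'd' + acde + ab'e + abc'e'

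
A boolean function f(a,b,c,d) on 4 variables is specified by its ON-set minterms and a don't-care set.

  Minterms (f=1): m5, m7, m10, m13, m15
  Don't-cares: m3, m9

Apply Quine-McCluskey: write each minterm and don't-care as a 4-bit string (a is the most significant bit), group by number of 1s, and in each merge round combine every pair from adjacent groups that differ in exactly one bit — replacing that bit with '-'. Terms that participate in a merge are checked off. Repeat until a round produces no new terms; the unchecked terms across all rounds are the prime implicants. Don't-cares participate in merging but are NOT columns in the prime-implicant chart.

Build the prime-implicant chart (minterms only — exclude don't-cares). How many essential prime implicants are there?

[col 0] 0011*, 0101*, 0111*, 1001*, 1010, 1101*, 1111*
[col 1] -101*, -111*, 0-11, 01-1*, 1-01, 11-1*
[col 2] -1-1
Prime implicants: -1-1, 0-11, 1-01, 1010
PI chart (minterm → PIs covering it):
  5 | -1-1  (sole → essential)
  7 | -1-1,0-11
  10 | 1010  (sole → essential)
  13 | -1-1,1-01
  15 | -1-1  (sole → essential)
Essential prime implicants: -1-1, 1010

2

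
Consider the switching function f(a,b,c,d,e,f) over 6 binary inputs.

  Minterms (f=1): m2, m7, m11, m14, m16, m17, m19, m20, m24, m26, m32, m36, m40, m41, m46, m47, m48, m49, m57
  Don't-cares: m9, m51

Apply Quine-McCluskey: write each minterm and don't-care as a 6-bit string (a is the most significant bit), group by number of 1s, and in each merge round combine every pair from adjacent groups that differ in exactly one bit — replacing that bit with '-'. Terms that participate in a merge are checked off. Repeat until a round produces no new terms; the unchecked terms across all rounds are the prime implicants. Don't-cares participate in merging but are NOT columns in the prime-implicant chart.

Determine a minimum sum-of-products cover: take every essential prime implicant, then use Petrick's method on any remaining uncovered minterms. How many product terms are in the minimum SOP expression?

12

Round 0: 000010 000111 001001✓ 001011✓ 001110✓ 010000✓ 010001✓ 010011✓ 010100✓ 011000✓ 011010✓ 100000✓ 100100✓ 101000✓ 101001✓ 101110✓ 101111✓ 110000✓ 110001✓ 110011✓ 111001✓
Round 1: -01001 -01110 -10000✓ -10001✓ -10011✓ 0010-1 01-000 010-00 0100-1✓ 01000-✓ 0110-0 1-0000 1-1001 10-000 100-00 10100- 10111- 11-001 1100-1✓ 11000-✓
Round 2: -100-1 -1000-
PIs = {-01001, -01110, -100-1, -1000-, 000010, 000111, 0010-1, 01-000, 010-00, 0110-0, 1-0000, 1-1001, 10-000, 100-00, 10100-, 10111-, 11-001}
Coverage chart:
  m2: 000010 ←essential
  m7: 000111 ←essential
  m11: 0010-1 ←essential
  m14: -01110 ←essential
  m16: -1000-,01-000,010-00
  m17: -100-1,-1000-
  m19: -100-1 ←essential
  m20: 010-00 ←essential
  m24: 01-000,0110-0
  m26: 0110-0 ←essential
  m32: 1-0000,10-000,100-00
  m36: 100-00 ←essential
  m40: 10-000,10100-
  m41: -01001,1-1001,10100-
  m46: -01110,10111-
  m47: 10111- ←essential
  m48: -1000-,1-0000
  m49: -100-1,-1000-,11-001
  m57: 1-1001,11-001
Essential: -01110, -100-1, 000010, 000111, 0010-1, 010-00, 0110-0, 100-00, 10111-
Petrick residual → -1000-, 1-1001, 10-000
Min cover (12 terms): b'cdef' + bc'd'f + bc'd'e' + a'b'c'd'ef' + a'b'c'def + a'b'cd'f + a'bc'e'f' + a'bcd'f' + acd'e'f + ab'd'e'f' + ab'c'e'f' + ab'cde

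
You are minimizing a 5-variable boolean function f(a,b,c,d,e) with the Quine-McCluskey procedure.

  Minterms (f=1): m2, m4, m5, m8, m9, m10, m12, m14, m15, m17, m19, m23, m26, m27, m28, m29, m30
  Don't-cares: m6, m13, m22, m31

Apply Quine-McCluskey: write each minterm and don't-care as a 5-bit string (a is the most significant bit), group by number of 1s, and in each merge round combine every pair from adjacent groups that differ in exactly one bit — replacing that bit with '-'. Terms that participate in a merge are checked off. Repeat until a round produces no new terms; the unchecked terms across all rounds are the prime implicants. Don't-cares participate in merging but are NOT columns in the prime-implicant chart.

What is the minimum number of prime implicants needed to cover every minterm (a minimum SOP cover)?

7

Round 0: 00010✓ 00100✓ 00101✓ 00110✓ 01000✓ 01001✓ 01010✓ 01100✓ 01101✓ 01110✓ 01111✓ 10001✓ 10011✓ 10110✓ 10111✓ 11010✓ 11011✓ 11100✓ 11101✓ 11110✓ 11111✓
Round 1: -0110✓ -1010✓ -1100✓ -1101✓ -1110✓ -1111✓ 0-010✓ 0-100✓ 0-101✓ 0-110✓ 00-10✓ 001-0✓ 0010-✓ 01-00✓ 01-01✓ 01-10✓ 010-0✓ 0100-✓ 011-0✓ 011-1✓ 0110-✓ 0111-✓ 1-011✓ 1-110✓ 1-111✓ 10-11✓ 100-1 1011-✓ 11-10✓ 11-11✓ 1101-✓ 111-0✓ 111-1✓ 1110-✓ 1111-✓
Round 2: --110 -1-10 -11-0✓ -11-1✓ -110-✓ -111-✓ 0--10 0-1-0 0-10- 01--0 01-0- 011--✓ 1--11 1-11- 11-1- 111--✓
Round 3: -11--
PIs = {--110, -1-10, -11--, 0--10, 0-1-0, 0-10-, 01--0, 01-0-, 1--11, 1-11-, 100-1, 11-1-}
Coverage chart:
  m2: 0--10 ←essential
  m4: 0-1-0,0-10-
  m5: 0-10- ←essential
  m8: 01--0,01-0-
  m9: 01-0- ←essential
  m10: -1-10,0--10,01--0
  m12: -11--,0-1-0,0-10-,01--0,01-0-
  m14: --110,-1-10,-11--,0--10,0-1-0,01--0
  m15: -11-- ←essential
  m17: 100-1 ←essential
  m19: 1--11,100-1
  m23: 1--11,1-11-
  m26: -1-10,11-1-
  m27: 1--11,11-1-
  m28: -11-- ←essential
  m29: -11-- ←essential
  m30: --110,-1-10,-11--,1-11-,11-1-
Essential: -11--, 0--10, 0-10-, 01-0-, 100-1
Petrick residual → -1-10, 1--11
Min cover (7 terms): bde' + bc + a'de' + a'cd' + a'bd' + ade + ab'c'e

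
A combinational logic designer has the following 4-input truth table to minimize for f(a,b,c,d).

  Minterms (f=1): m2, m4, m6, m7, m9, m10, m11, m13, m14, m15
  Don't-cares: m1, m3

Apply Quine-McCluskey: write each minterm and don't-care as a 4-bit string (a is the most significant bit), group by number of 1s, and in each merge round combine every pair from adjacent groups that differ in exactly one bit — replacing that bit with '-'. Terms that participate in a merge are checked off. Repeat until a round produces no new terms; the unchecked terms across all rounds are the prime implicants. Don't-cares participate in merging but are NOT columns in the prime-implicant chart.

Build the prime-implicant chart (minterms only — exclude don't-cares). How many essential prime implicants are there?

3

[col 0] 0001*, 0010*, 0011*, 0100*, 0110*, 0111*, 1001*, 1010*, 1011*, 1101*, 1110*, 1111*
[col 1] -001*, -010*, -011*, -110*, -111*, 0-10*, 0-11*, 00-1*, 001-*, 01-0, 011-*, 1-01*, 1-10*, 1-11*, 10-1*, 101-*, 11-1*, 111-*
[col 2] --10*, --11*, -0-1, -01-*, -11-*, 0-1-*, 1--1, 1-1-*
[col 3] --1-
Prime implicants: --1-, -0-1, 01-0, 1--1
PI chart (minterm → PIs covering it):
  2 | --1-  (sole → essential)
  4 | 01-0  (sole → essential)
  6 | --1-,01-0
  7 | --1-  (sole → essential)
  9 | -0-1,1--1
  10 | --1-  (sole → essential)
  11 | --1-,-0-1,1--1
  13 | 1--1  (sole → essential)
  14 | --1-  (sole → essential)
  15 | --1-,1--1
Essential prime implicants: --1-, 01-0, 1--1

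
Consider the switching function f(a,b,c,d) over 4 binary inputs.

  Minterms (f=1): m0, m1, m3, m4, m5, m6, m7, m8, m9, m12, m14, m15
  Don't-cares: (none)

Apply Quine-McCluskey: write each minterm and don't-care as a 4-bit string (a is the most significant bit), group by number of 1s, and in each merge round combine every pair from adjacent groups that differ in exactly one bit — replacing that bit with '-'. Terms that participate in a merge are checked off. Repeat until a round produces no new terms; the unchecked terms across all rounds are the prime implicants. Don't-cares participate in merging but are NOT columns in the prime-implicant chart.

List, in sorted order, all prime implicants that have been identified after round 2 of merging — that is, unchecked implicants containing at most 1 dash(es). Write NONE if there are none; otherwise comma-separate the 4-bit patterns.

NONE

size-2^0 implicants → 0000(✓)  0001(✓)  0011(✓)  0100(✓)  0101(✓)  0110(✓)  0111(✓)  1000(✓)  1001(✓)  1100(✓)  1110(✓)  1111(✓)
size-2^1 implicants → -000(✓)  -001(✓)  -100(✓)  -110(✓)  -111(✓)  0-00(✓)  0-01(✓)  0-11(✓)  00-1(✓)  000-(✓)  01-0(✓)  01-1(✓)  010-(✓)  011-(✓)  1-00(✓)  100-(✓)  11-0(✓)  111-(✓)
size-2^2 implicants → --00  -00-  -1-0  -11-  0--1  0-0-  01--
Unchecked terms (primes): --00, -00-, -1-0, -11-, 0--1, 0-0-, 01--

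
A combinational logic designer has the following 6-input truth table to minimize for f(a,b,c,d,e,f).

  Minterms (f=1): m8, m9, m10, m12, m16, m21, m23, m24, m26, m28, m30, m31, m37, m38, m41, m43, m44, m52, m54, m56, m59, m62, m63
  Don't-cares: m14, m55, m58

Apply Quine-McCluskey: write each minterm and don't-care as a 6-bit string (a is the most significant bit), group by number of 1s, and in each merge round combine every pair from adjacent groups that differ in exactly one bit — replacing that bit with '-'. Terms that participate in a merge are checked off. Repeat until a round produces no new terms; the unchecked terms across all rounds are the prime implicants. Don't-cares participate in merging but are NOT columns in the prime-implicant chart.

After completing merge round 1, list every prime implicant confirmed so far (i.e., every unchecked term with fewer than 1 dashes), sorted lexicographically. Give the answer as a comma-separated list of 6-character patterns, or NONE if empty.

size-2^0 implicants → 001000(✓)  001001(✓)  001010(✓)  001100(✓)  001110(✓)  010000(✓)  010101(✓)  010111(✓)  011000(✓)  011010(✓)  011100(✓)  011110(✓)  011111(✓)  100101  100110(✓)  101001(✓)  101011(✓)  101100(✓)  110100(✓)  110110(✓)  110111(✓)  111000(✓)  111010(✓)  111011(✓)  111110(✓)  111111(✓)
size-2^1 implicants → -01001  -01100  -10111(✓)  -11000(✓)  -11010(✓)  -11110(✓)  -11111(✓)  0-1000(✓)  0-1010(✓)  0-1100(✓)  0-1110(✓)  001-00(✓)  001-10(✓)  0010-0(✓)  00100-  0011-0(✓)  01-000  01-111(✓)  0101-1  011-00(✓)  011-10(✓)  0110-0(✓)  0111-0(✓)  01111-(✓)  1-0110  1-1011  1010-1  11-110(✓)  11-111(✓)  1101-0  11011-(✓)  111-10(✓)  111-11(✓)  1110-0(✓)  11101-(✓)  11111-(✓)
size-2^2 implicants → -1-111  -11-10  -110-0  -1111-  0-1-00(✓)  0-1-10(✓)  0-10-0(✓)  0-11-0(✓)  001--0(✓)  011--0(✓)  11-11-  111-1-
size-2^3 implicants → 0-1--0
Unchecked terms (primes): -01001, -01100, -1-111, -11-10, -110-0, -1111-, 0-1--0, 00100-, 01-000, 0101-1, 1-0110, 1-1011, 100101, 1010-1, 11-11-, 1101-0, 111-1-

100101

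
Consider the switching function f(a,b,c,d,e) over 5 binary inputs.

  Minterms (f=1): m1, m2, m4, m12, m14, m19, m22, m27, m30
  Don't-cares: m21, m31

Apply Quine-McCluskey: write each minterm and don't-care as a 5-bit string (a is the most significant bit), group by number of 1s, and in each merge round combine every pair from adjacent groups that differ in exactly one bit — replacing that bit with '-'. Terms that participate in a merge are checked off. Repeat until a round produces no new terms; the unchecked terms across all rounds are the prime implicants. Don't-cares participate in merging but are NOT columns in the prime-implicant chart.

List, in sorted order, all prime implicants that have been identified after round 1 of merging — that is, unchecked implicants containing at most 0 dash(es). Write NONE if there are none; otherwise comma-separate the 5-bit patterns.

Round 0: 00001 00010 00100✓ 01100✓ 01110✓ 10011✓ 10101 10110✓ 11011✓ 11110✓ 11111✓
Round 1: -1110 0-100 011-0 1-011 1-110 11-11 1111-
PIs = {-1110, 0-100, 00001, 00010, 011-0, 1-011, 1-110, 10101, 11-11, 1111-}

00001, 00010, 10101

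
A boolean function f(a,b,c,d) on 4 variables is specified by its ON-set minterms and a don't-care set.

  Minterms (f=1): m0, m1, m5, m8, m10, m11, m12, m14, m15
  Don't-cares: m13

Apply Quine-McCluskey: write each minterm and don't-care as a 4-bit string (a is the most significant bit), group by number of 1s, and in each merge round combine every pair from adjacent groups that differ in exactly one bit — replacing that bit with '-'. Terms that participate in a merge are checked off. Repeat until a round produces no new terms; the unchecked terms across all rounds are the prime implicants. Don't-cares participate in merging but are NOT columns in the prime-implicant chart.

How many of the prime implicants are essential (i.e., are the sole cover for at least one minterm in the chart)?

size-2^0 implicants → 0000(✓)  0001(✓)  0101(✓)  1000(✓)  1010(✓)  1011(✓)  1100(✓)  1101(✓)  1110(✓)  1111(✓)
size-2^1 implicants → -000  -101  0-01  000-  1-00(✓)  1-10(✓)  1-11(✓)  10-0(✓)  101-(✓)  11-0(✓)  11-1(✓)  110-(✓)  111-(✓)
size-2^2 implicants → 1--0  1-1-  11--
Unchecked terms (primes): -000, -101, 0-01, 000-, 1--0, 1-1-, 11--
Minterm coverage:
  m0 ⊆ -000,000-
  m1 ⊆ 0-01,000-
  m5 ⊆ -101,0-01
  m8 ⊆ -000,1--0
  m10 ⊆ 1--0,1-1-
  m11 ⊆ 1-1- [E]
  m12 ⊆ 1--0,11--
  m14 ⊆ 1--0,1-1-,11--
  m15 ⊆ 1-1-,11--
E = {1-1-}

1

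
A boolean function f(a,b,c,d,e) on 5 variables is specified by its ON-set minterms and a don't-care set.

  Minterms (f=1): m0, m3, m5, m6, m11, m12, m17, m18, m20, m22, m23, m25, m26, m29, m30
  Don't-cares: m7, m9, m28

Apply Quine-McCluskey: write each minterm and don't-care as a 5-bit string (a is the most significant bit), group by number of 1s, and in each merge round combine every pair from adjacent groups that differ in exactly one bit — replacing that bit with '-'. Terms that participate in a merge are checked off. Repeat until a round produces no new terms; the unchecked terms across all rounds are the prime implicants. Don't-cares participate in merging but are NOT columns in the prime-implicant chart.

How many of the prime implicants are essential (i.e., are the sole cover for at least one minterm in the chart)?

7

Round 0: 00000 00011✓ 00101✓ 00110✓ 00111✓ 01001✓ 01011✓ 01100✓ 10001✓ 10010✓ 10100✓ 10110✓ 10111✓ 11001✓ 11010✓ 11100✓ 11101✓ 11110✓
Round 1: -0110✓ -0111✓ -1001 -1100 0-011 00-11 001-1 0011-✓ 010-1 1-001 1-010✓ 1-100✓ 1-110✓ 10-10✓ 101-0✓ 1011-✓ 11-01 11-10✓ 111-0✓ 1110-
Round 2: -011- 1--10 1-1-0
PIs = {-011-, -1001, -1100, 0-011, 00-11, 00000, 001-1, 010-1, 1--10, 1-001, 1-1-0, 11-01, 1110-}
Coverage chart:
  m0: 00000 ←essential
  m3: 0-011,00-11
  m5: 001-1 ←essential
  m6: -011- ←essential
  m11: 0-011,010-1
  m12: -1100 ←essential
  m17: 1-001 ←essential
  m18: 1--10 ←essential
  m20: 1-1-0 ←essential
  m22: -011-,1--10,1-1-0
  m23: -011- ←essential
  m25: -1001,1-001,11-01
  m26: 1--10 ←essential
  m29: 11-01,1110-
  m30: 1--10,1-1-0
Essential: -011-, -1100, 00000, 001-1, 1--10, 1-001, 1-1-0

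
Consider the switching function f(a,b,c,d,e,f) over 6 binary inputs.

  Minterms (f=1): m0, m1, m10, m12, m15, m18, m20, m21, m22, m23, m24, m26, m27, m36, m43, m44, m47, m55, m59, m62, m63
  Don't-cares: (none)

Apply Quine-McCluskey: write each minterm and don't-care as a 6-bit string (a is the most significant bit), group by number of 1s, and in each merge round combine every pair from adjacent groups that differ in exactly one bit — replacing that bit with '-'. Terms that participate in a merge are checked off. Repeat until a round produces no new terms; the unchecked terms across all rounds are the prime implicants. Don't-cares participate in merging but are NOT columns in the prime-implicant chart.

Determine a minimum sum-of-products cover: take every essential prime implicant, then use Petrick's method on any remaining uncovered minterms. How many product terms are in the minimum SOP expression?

size-2^0 implicants → 000000(✓)  000001(✓)  001010(✓)  001100(✓)  001111(✓)  010010(✓)  010100(✓)  010101(✓)  010110(✓)  010111(✓)  011000(✓)  011010(✓)  011011(✓)  100100(✓)  101011(✓)  101100(✓)  101111(✓)  110111(✓)  111011(✓)  111110(✓)  111111(✓)
size-2^1 implicants → -01100  -01111  -10111  -11011  0-1010  00000-  01-010  010-10  0101-0(✓)  0101-1(✓)  01010-(✓)  01011-(✓)  0110-0  01101-  1-1011(✓)  1-1111(✓)  10-100  101-11(✓)  11-111  111-11(✓)  11111-
size-2^2 implicants → 0101--  1-1-11
Unchecked terms (primes): -01100, -01111, -10111, -11011, 0-1010, 00000-, 01-010, 010-10, 0101--, 0110-0, 01101-, 1-1-11, 10-100, 11-111, 11111-
Minterm coverage:
  m0 ⊆ 00000- [E]
  m1 ⊆ 00000- [E]
  m10 ⊆ 0-1010 [E]
  m12 ⊆ -01100 [E]
  m15 ⊆ -01111 [E]
  m18 ⊆ 01-010,010-10
  m20 ⊆ 0101-- [E]
  m21 ⊆ 0101-- [E]
  m22 ⊆ 010-10,0101--
  m23 ⊆ -10111,0101--
  m24 ⊆ 0110-0 [E]
  m26 ⊆ 0-1010,01-010,0110-0,01101-
  m27 ⊆ -11011,01101-
  m36 ⊆ 10-100 [E]
  m43 ⊆ 1-1-11 [E]
  m44 ⊆ -01100,10-100
  m47 ⊆ -01111,1-1-11
  m55 ⊆ -10111,11-111
  m59 ⊆ -11011,1-1-11
  m62 ⊆ 11111- [E]
  m63 ⊆ 1-1-11,11-111,11111-
E = {-01100, -01111, 0-1010, 00000-, 0101--, 0110-0, 1-1-11, 10-100, 11111-}
Petrick residual → -10111, -11011, 01-010
Cover = b'cde'f' + b'cdef + bc'def + bcd'ef + a'cd'ef' + a'b'c'd'e' + a'bd'ef' + a'bc'd + a'bcd'f' + acef + ab'de'f' + abcde  |cover|=12

12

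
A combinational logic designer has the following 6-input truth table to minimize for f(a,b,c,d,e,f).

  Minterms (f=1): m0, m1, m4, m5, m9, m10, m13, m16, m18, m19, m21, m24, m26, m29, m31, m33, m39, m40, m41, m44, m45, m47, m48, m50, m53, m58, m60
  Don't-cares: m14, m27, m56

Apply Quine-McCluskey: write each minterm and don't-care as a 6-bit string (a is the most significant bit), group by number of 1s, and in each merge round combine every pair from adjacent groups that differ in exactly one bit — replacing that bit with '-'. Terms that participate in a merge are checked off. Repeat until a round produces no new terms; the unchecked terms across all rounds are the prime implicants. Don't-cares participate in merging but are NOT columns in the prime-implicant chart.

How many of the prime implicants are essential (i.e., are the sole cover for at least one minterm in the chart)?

[col 0] 000000*, 000001*, 000100*, 000101*, 001001*, 001010*, 001101*, 001110*, 010000*, 010010*, 010011*, 010101*, 011000*, 011010*, 011011*, 011101*, 011111*, 100001*, 100111*, 101000*, 101001*, 101100*, 101101*, 101111*, 110000*, 110010*, 110101*, 111000*, 111010*, 111100*
[col 1] -00001*, -01001*, -01101*, -10000*, -10010*, -10101, -11000*, -11010*, 0-0000, 0-0101*, 0-1010, 0-1101*, 00-001*, 00-101*, 000-00*, 000-01*, 00000-*, 00010-*, 001-01*, 001-10, 01-000*, 01-010*, 01-011*, 01-101*, 0100-0*, 01001-*, 011-11, 0110-0*, 01101-*, 0111-1, 1-1000*, 1-1100*, 10-001*, 10-111, 101-00*, 101-01*, 10100-*, 1011-1, 10110-*, 11-000*, 11-010*, 1100-0*, 111-00*, 1110-0*
[col 2] -0-001, -01-01, -1-000*, -1-010*, -100-0*, -110-0*, 0--101, 00--01, 000-0-, 01-0-0*, 01-01-, 1-1-00, 101-0-, 11-0-0*
[col 3] -1-0-0
Prime implicants: -0-001, -01-01, -1-0-0, -10101, 0--101, 0-0000, 0-1010, 00--01, 000-0-, 001-10, 01-01-, 011-11, 0111-1, 1-1-00, 10-111, 101-0-, 1011-1
PI chart (minterm → PIs covering it):
  0 | 0-0000,000-0-
  1 | -0-001,00--01,000-0-
  4 | 000-0-  (sole → essential)
  5 | 0--101,00--01,000-0-
  9 | -0-001,-01-01,00--01
  10 | 0-1010,001-10
  13 | -01-01,0--101,00--01
  16 | -1-0-0,0-0000
  18 | -1-0-0,01-01-
  19 | 01-01-  (sole → essential)
  21 | -10101,0--101
  24 | -1-0-0  (sole → essential)
  26 | -1-0-0,0-1010,01-01-
  29 | 0--101,0111-1
  31 | 011-11,0111-1
  33 | -0-001  (sole → essential)
  39 | 10-111  (sole → essential)
  40 | 1-1-00,101-0-
  41 | -0-001,-01-01,101-0-
  44 | 1-1-00,101-0-
  45 | -01-01,101-0-,1011-1
  47 | 10-111,1011-1
  48 | -1-0-0  (sole → essential)
  50 | -1-0-0  (sole → essential)
  53 | -10101  (sole → essential)
  58 | -1-0-0  (sole → essential)
  60 | 1-1-00  (sole → essential)
Essential prime implicants: -0-001, -1-0-0, -10101, 000-0-, 01-01-, 1-1-00, 10-111

7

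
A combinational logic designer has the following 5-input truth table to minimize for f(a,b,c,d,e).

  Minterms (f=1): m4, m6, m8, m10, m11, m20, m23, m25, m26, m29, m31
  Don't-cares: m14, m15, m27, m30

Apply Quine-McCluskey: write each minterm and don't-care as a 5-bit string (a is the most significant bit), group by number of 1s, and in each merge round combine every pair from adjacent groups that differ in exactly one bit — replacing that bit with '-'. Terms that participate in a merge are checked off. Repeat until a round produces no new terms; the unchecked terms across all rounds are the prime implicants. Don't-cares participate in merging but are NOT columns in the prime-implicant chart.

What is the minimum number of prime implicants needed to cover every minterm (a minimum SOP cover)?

size-2^0 implicants → 00100(✓)  00110(✓)  01000(✓)  01010(✓)  01011(✓)  01110(✓)  01111(✓)  10100(✓)  10111(✓)  11001(✓)  11010(✓)  11011(✓)  11101(✓)  11110(✓)  11111(✓)
size-2^1 implicants → -0100  -1010(✓)  -1011(✓)  -1110(✓)  -1111(✓)  0-110  001-0  01-10(✓)  01-11(✓)  010-0  0101-(✓)  0111-(✓)  1-111  11-01(✓)  11-10(✓)  11-11(✓)  110-1(✓)  1101-(✓)  111-1(✓)  1111-(✓)
size-2^2 implicants → -1-10(✓)  -1-11(✓)  -101-(✓)  -111-(✓)  01-1-(✓)  11--1  11-1-(✓)
size-2^3 implicants → -1-1-
Unchecked terms (primes): -0100, -1-1-, 0-110, 001-0, 010-0, 1-111, 11--1
Minterm coverage:
  m4 ⊆ -0100,001-0
  m6 ⊆ 0-110,001-0
  m8 ⊆ 010-0 [E]
  m10 ⊆ -1-1-,010-0
  m11 ⊆ -1-1- [E]
  m20 ⊆ -0100 [E]
  m23 ⊆ 1-111 [E]
  m25 ⊆ 11--1 [E]
  m26 ⊆ -1-1- [E]
  m29 ⊆ 11--1 [E]
  m31 ⊆ -1-1-,1-111,11--1
E = {-0100, -1-1-, 010-0, 1-111, 11--1}
Petrick residual → 0-110
Cover = b'cd'e' + bd + a'cde' + a'bc'e' + acde + abe  |cover|=6

6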